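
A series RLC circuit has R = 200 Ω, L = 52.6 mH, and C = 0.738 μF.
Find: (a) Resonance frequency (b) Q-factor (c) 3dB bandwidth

Step 1 — Resonance: ω₀ = 1/√(LC) = 1/√(0.0526·7.38e-07) = 5076 rad/s.
Step 2 — f₀ = ω₀/(2π) = 807.8 Hz.
Step 3 — Series Q: Q = ω₀L/R = 5076·0.0526/200 = 1.335.
Step 4 — Bandwidth: Δω = ω₀/Q = 3802 rad/s; BW = Δω/(2π) = 605.2 Hz.

(a) f₀ = 807.8 Hz  (b) Q = 1.335  (c) BW = 605.2 Hz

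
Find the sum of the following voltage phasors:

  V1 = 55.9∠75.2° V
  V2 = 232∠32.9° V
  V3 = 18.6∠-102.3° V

Step 1 — Convert each phasor to rectangular form:
  V1 = 55.9·(cos(75.2°) + j·sin(75.2°)) = 14.28 + j54.05 V
  V2 = 232·(cos(32.9°) + j·sin(32.9°)) = 194.8 + j126 V
  V3 = 18.6·(cos(-102.3°) + j·sin(-102.3°)) = -3.962 - j18.17 V
Step 2 — Sum components: V_total = 205.1 + j161.9 V.
Step 3 — Convert to polar: |V_total| = 261.3 V, ∠V_total = 38.3°.

V_total = 261.3∠38.3° V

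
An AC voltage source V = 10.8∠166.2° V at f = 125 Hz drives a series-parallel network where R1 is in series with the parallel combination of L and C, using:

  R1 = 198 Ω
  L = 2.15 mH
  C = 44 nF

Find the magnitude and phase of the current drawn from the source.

Step 1 — Angular frequency: ω = 2π·f = 2π·125 = 785.4 rad/s.
Step 2 — Component impedances:
  R1: Z = R = 198 Ω
  L: Z = jωL = j·785.4·0.00215 = 0 + j1.689 Ω
  C: Z = 1/(jωC) = -j/(ω·C) = 0 - j2.894e+04 Ω
Step 3 — Parallel branch: L || C = 1/(1/L + 1/C) = 0 + j1.689 Ω.
Step 4 — Series with R1: Z_total = R1 + (L || C) = 198 + j1.689 Ω = 198∠0.5° Ω.
Step 5 — Source phasor: V = 10.8∠166.2° V = -10.49 + j2.576 V.
Step 6 — Ohm's law: I = V / Z_total = (-10.49 + j2.576) / (198 + j1.689) = -0.05286 + j0.01346 A.
Step 7 — Convert to polar: |I| = 0.05454 A, ∠I = 165.7°.

I = 0.05454∠165.7° A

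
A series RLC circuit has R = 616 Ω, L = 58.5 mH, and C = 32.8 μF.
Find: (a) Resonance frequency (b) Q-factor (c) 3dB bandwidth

Step 1 — Resonance: ω₀ = 1/√(LC) = 1/√(0.0585·3.28e-05) = 721.9 rad/s.
Step 2 — f₀ = ω₀/(2π) = 114.9 Hz.
Step 3 — Series Q: Q = ω₀L/R = 721.9·0.0585/616 = 0.06856.
Step 4 — Bandwidth: Δω = ω₀/Q = 1.053e+04 rad/s; BW = Δω/(2π) = 1676 Hz.

(a) f₀ = 114.9 Hz  (b) Q = 0.06856  (c) BW = 1676 Hz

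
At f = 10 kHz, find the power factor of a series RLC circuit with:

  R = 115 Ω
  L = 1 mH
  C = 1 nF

Step 1 — Angular frequency: ω = 2π·f = 2π·1e+04 = 6.283e+04 rad/s.
Step 2 — Component impedances:
  R: Z = R = 115 Ω
  L: Z = jωL = j·6.283e+04·0.001 = 0 + j62.83 Ω
  C: Z = 1/(jωC) = -j/(ω·C) = 0 - j1.592e+04 Ω
Step 3 — Series combination: Z_total = R + L + C = 115 - j1.585e+04 Ω = 1.585e+04∠-89.6° Ω.
Step 4 — Power factor: PF = cos(φ) = Re(Z)/|Z| = 115/15853 = 0.007254.
Step 5 — Type: Im(Z) = -1.585e+04 ⇒ leading (phase φ = -89.6°).

PF = 0.007254 (leading, φ = -89.6°)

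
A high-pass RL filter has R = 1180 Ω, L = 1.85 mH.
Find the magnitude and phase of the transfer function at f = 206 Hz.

Step 1 — Angular frequency: ω = 2π·206 = 1294 rad/s.
Step 2 — Transfer function: H(jω) = jωL/(R + jωL).
Step 3 — Numerator jωL = j·2.395; denominator R + jωL = 1180 + j2.395.
Step 4 — H = 4.118e-06 + j0.002029.
Step 5 — Magnitude: |H| = 0.002029 (-53.9 dB); phase: φ = 89.9°.

|H| = 0.002029 (-53.9 dB), φ = 89.9°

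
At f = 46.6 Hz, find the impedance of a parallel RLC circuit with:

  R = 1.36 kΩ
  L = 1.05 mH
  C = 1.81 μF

Step 1 — Angular frequency: ω = 2π·f = 2π·46.6 = 292.8 rad/s.
Step 2 — Component impedances:
  R: Z = R = 1360 Ω
  L: Z = jωL = j·292.8·0.00105 = 0 + j0.3074 Ω
  C: Z = 1/(jωC) = -j/(ω·C) = 0 - j1887 Ω
Step 3 — Parallel combination: 1/Z_total = 1/R + 1/L + 1/C; Z_total = 6.952e-05 + j0.3075 Ω = 0.3075∠90.0° Ω.

Z = 6.952e-05 + j0.3075 Ω = 0.3075∠90.0° Ω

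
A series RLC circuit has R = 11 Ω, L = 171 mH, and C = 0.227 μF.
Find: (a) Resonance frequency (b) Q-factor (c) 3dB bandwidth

Step 1 — Resonance: ω₀ = 1/√(LC) = 1/√(0.171·2.27e-07) = 5076 rad/s.
Step 2 — f₀ = ω₀/(2π) = 807.8 Hz.
Step 3 — Series Q: Q = ω₀L/R = 5076·0.171/11 = 78.9.
Step 4 — Bandwidth: Δω = ω₀/Q = 64.33 rad/s; BW = Δω/(2π) = 10.24 Hz.

(a) f₀ = 807.8 Hz  (b) Q = 78.9  (c) BW = 10.24 Hz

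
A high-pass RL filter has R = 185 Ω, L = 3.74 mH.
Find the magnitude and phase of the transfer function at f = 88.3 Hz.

Step 1 — Angular frequency: ω = 2π·88.3 = 554.8 rad/s.
Step 2 — Transfer function: H(jω) = jωL/(R + jωL).
Step 3 — Numerator jωL = j·2.075; denominator R + jωL = 185 + j2.075.
Step 4 — H = 0.0001258 + j0.01121.
Step 5 — Magnitude: |H| = 0.01122 (-39.0 dB); phase: φ = 89.4°.

|H| = 0.01122 (-39.0 dB), φ = 89.4°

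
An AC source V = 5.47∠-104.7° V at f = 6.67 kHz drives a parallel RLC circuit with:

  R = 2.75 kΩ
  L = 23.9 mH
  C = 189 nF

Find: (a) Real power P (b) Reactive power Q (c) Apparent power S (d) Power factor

Step 1 — Angular frequency: ω = 2π·f = 2π·6670 = 4.191e+04 rad/s.
Step 2 — Component impedances:
  R: Z = R = 2750 Ω
  L: Z = jωL = j·4.191e+04·0.0239 = 0 + j1002 Ω
  C: Z = 1/(jωC) = -j/(ω·C) = 0 - j126.3 Ω
Step 3 — Parallel combination: 1/Z_total = 1/R + 1/L + 1/C; Z_total = 7.568 - j144.1 Ω = 144.3∠-87.0° Ω.
Step 4 — Source phasor: V = 5.47∠-104.7° V = -1.388 - j5.291 V.
Step 5 — Current: I = V / Z = 0.03612 - j0.01153 A = 0.03792∠-17.7° A.
Step 6 — Complex power: S = V·I* = 0.01088 - j0.2071 VA.
Step 7 — Real power: P = Re(S) = 0.01088 W.
Step 8 — Reactive power: Q = Im(S) = -0.2071 VAR.
Step 9 — Apparent power: |S| = 0.2074 VA.
Step 10 — Power factor: PF = P/|S| = 0.05246 (leading).

(a) P = 0.01088 W  (b) Q = -0.2071 VAR  (c) S = 0.2074 VA  (d) PF = 0.05246 (leading)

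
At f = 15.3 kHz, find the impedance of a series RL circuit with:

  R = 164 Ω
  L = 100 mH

Step 1 — Angular frequency: ω = 2π·f = 2π·1.53e+04 = 9.613e+04 rad/s.
Step 2 — Component impedances:
  R: Z = R = 164 Ω
  L: Z = jωL = j·9.613e+04·0.1 = 0 + j9613 Ω
Step 3 — Series combination: Z_total = R + L = 164 + j9613 Ω = 9615∠89.0° Ω.

Z = 164 + j9613 Ω = 9615∠89.0° Ω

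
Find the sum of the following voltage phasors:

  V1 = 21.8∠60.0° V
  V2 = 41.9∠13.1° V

Step 1 — Convert each phasor to rectangular form:
  V1 = 21.8·(cos(60.0°) + j·sin(60.0°)) = 10.9 + j18.88 V
  V2 = 41.9·(cos(13.1°) + j·sin(13.1°)) = 40.81 + j9.497 V
Step 2 — Sum components: V_total = 51.71 + j28.38 V.
Step 3 — Convert to polar: |V_total| = 58.98 V, ∠V_total = 28.8°.

V_total = 58.98∠28.8° V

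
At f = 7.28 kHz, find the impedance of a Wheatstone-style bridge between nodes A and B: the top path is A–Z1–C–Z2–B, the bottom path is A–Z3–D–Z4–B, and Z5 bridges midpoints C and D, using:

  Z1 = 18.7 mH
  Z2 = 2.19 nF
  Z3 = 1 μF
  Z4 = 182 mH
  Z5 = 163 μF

Step 1 — Angular frequency: ω = 2π·f = 2π·7280 = 4.574e+04 rad/s.
Step 2 — Component impedances:
  Z1: Z = jωL = j·4.574e+04·0.0187 = 0 + j855.4 Ω
  Z2: Z = 1/(jωC) = -j/(ω·C) = 0 - j9983 Ω
  Z3: Z = 1/(jωC) = -j/(ω·C) = 0 - j21.86 Ω
  Z4: Z = jωL = j·4.574e+04·0.182 = 0 + j8325 Ω
  Z5: Z = 1/(jωC) = -j/(ω·C) = 0 - j0.1341 Ω
Step 3 — Bridge requires nodal analysis (the Z5 bridge couples midpoints C and D, so the two paths cannot be reduced to a simple series/parallel combination). Setting node B to ground and injecting 1 A at node A, the 3-node admittance system at A, C, D solves to V_A = Z_AB = 0 + j5.011e+04 Ω = 5.011e+04∠90.0° Ω.

Z = 0 + j5.011e+04 Ω = 5.011e+04∠90.0° Ω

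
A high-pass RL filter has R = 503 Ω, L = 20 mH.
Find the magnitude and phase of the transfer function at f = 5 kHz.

Step 1 — Angular frequency: ω = 2π·5000 = 3.142e+04 rad/s.
Step 2 — Transfer function: H(jω) = jωL/(R + jωL).
Step 3 — Numerator jωL = j·628.3; denominator R + jωL = 503 + j628.3.
Step 4 — H = 0.6094 + j0.4879.
Step 5 — Magnitude: |H| = 0.7807 (-2.2 dB); phase: φ = 38.7°.

|H| = 0.7807 (-2.2 dB), φ = 38.7°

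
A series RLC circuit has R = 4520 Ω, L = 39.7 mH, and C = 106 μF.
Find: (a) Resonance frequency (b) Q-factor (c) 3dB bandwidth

Step 1 — Resonance: ω₀ = 1/√(LC) = 1/√(0.0397·0.000106) = 487.5 rad/s.
Step 2 — f₀ = ω₀/(2π) = 77.58 Hz.
Step 3 — Series Q: Q = ω₀L/R = 487.5·0.0397/4520 = 0.004282.
Step 4 — Bandwidth: Δω = ω₀/Q = 1.139e+05 rad/s; BW = Δω/(2π) = 1.812e+04 Hz.

(a) f₀ = 77.58 Hz  (b) Q = 0.004282  (c) BW = 1.812e+04 Hz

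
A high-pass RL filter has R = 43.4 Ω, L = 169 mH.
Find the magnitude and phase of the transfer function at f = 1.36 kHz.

Step 1 — Angular frequency: ω = 2π·1360 = 8545 rad/s.
Step 2 — Transfer function: H(jω) = jωL/(R + jωL).
Step 3 — Numerator jωL = j·1444; denominator R + jωL = 43.4 + j1444.
Step 4 — H = 0.9991 + j0.03003.
Step 5 — Magnitude: |H| = 0.9995 (-0.0 dB); phase: φ = 1.7°.

|H| = 0.9995 (-0.0 dB), φ = 1.7°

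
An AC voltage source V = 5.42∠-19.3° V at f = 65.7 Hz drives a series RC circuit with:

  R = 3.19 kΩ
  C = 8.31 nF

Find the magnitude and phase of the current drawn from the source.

Step 1 — Angular frequency: ω = 2π·f = 2π·65.7 = 412.8 rad/s.
Step 2 — Component impedances:
  R: Z = R = 3190 Ω
  C: Z = 1/(jωC) = -j/(ω·C) = 0 - j2.915e+05 Ω
Step 3 — Series combination: Z_total = R + C = 3190 - j2.915e+05 Ω = 2.915e+05∠-89.4° Ω.
Step 4 — Source phasor: V = 5.42∠-19.3° V = 5.115 - j1.791 V.
Step 5 — Ohm's law: I = V / Z_total = (5.115 - j1.791) / (3190 - j2.915e+05) = 6.336e-06 + j1.748e-05 A.
Step 6 — Convert to polar: |I| = 1.859e-05 A, ∠I = 70.1°.

I = 1.859e-05∠70.1° A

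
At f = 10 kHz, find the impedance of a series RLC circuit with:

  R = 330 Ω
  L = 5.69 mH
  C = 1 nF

Step 1 — Angular frequency: ω = 2π·f = 2π·1e+04 = 6.283e+04 rad/s.
Step 2 — Component impedances:
  R: Z = R = 330 Ω
  L: Z = jωL = j·6.283e+04·0.00569 = 0 + j357.5 Ω
  C: Z = 1/(jωC) = -j/(ω·C) = 0 - j1.592e+04 Ω
Step 3 — Series combination: Z_total = R + L + C = 330 - j1.556e+04 Ω = 1.556e+04∠-88.8° Ω.

Z = 330 - j1.556e+04 Ω = 1.556e+04∠-88.8° Ω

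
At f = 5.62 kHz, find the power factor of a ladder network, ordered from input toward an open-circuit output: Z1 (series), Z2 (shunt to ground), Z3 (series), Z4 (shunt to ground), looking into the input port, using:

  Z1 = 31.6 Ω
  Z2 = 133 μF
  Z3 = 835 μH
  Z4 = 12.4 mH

Step 1 — Angular frequency: ω = 2π·f = 2π·5620 = 3.531e+04 rad/s.
Step 2 — Component impedances:
  Z1: Z = R = 31.6 Ω
  Z2: Z = 1/(jωC) = -j/(ω·C) = 0 - j0.2129 Ω
  Z3: Z = jωL = j·3.531e+04·0.000835 = 0 + j29.49 Ω
  Z4: Z = jωL = j·3.531e+04·0.0124 = 0 + j437.9 Ω
Step 3 — Ladder network (open output): work backward from the far end, alternating series and parallel combinations. Z_in = 31.6 - j0.213 Ω = 31.6∠-0.4° Ω.
Step 4 — Power factor: PF = cos(φ) = Re(Z)/|Z| = 31.6/31.6 = 1.
Step 5 — Type: Im(Z) = -0.213 ⇒ leading (phase φ = -0.4°).

PF = 1 (leading, φ = -0.4°)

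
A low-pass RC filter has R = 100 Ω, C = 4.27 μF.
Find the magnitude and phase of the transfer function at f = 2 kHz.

Step 1 — Angular frequency: ω = 2π·2000 = 1.257e+04 rad/s.
Step 2 — Transfer function: H(jω) = 1/(1 + jωRC).
Step 3 — Denominator: 1 + jωRC = 1 + j·1.257e+04·100·4.27e-06 = 1 + j5.366.
Step 4 — H = 0.03357 - j0.1801.
Step 5 — Magnitude: |H| = 0.1832 (-14.7 dB); phase: φ = -79.4°.

|H| = 0.1832 (-14.7 dB), φ = -79.4°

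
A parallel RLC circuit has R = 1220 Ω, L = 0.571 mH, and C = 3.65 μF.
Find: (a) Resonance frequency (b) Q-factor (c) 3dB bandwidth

Step 1 — Resonance: ω₀ = 1/√(LC) = 1/√(0.000571·3.65e-06) = 2.19e+04 rad/s.
Step 2 — f₀ = ω₀/(2π) = 3486 Hz.
Step 3 — Parallel Q: Q = R/(ω₀L) = 1220/(2.19e+04·0.000571) = 97.54.
Step 4 — Bandwidth: Δω = ω₀/Q = 224.6 rad/s; BW = Δω/(2π) = 35.74 Hz.

(a) f₀ = 3486 Hz  (b) Q = 97.54  (c) BW = 35.74 Hz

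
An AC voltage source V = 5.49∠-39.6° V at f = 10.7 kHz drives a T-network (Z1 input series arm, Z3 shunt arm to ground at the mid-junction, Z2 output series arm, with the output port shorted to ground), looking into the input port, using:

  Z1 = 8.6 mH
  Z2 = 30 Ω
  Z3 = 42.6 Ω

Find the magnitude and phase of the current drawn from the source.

Step 1 — Angular frequency: ω = 2π·f = 2π·1.07e+04 = 6.723e+04 rad/s.
Step 2 — Component impedances:
  Z1: Z = jωL = j·6.723e+04·0.0086 = 0 + j578.2 Ω
  Z2: Z = R = 30 Ω
  Z3: Z = R = 42.6 Ω
Step 3 — With the output port shorted to ground, the output series arm Z2 runs from the junction to ground; the shunt arm Z3 also runs from the junction to ground. They appear in parallel: Z3 || Z2 = 17.6 Ω.
Step 4 — Series with input arm Z1: Z_in = Z1 + (Z3 || Z2) = 17.6 + j578.2 Ω = 578.4∠88.3° Ω.
Step 5 — Source phasor: V = 5.49∠-39.6° V = 4.23 - j3.499 V.
Step 6 — Ohm's law: I = V / Z_total = (4.23 - j3.499) / (17.6 + j578.2) = -0.005824 - j0.007494 A.
Step 7 — Convert to polar: |I| = 0.009491 A, ∠I = -127.9°.

I = 0.009491∠-127.9° A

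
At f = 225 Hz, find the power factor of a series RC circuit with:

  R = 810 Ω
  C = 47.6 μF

Step 1 — Angular frequency: ω = 2π·f = 2π·225 = 1414 rad/s.
Step 2 — Component impedances:
  R: Z = R = 810 Ω
  C: Z = 1/(jωC) = -j/(ω·C) = 0 - j14.86 Ω
Step 3 — Series combination: Z_total = R + C = 810 - j14.86 Ω = 810.1∠-1.1° Ω.
Step 4 — Power factor: PF = cos(φ) = Re(Z)/|Z| = 810/810.14 = 0.9998.
Step 5 — Type: Im(Z) = -14.86 ⇒ leading (phase φ = -1.1°).

PF = 0.9998 (leading, φ = -1.1°)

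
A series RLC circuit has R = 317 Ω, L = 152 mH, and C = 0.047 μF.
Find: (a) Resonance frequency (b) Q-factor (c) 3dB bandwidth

Step 1 — Resonance: ω₀ = 1/√(LC) = 1/√(0.152·4.7e-08) = 1.183e+04 rad/s.
Step 2 — f₀ = ω₀/(2π) = 1883 Hz.
Step 3 — Series Q: Q = ω₀L/R = 1.183e+04·0.152/317 = 5.673.
Step 4 — Bandwidth: Δω = ω₀/Q = 2086 rad/s; BW = Δω/(2π) = 331.9 Hz.

(a) f₀ = 1883 Hz  (b) Q = 5.673  (c) BW = 331.9 Hz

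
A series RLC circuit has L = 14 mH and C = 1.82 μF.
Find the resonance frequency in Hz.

Step 1 — Resonance condition Im(Z)=0 gives ω₀ = 1/√(LC).
Step 2 — ω₀ = 1/√(0.014·1.82e-06) = 6265 rad/s.
Step 3 — f₀ = ω₀/(2π) = 997.1 Hz.

f₀ = 997.1 Hz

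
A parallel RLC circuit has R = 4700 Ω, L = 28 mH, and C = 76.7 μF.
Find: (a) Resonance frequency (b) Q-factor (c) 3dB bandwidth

Step 1 — Resonance: ω₀ = 1/√(LC) = 1/√(0.028·7.67e-05) = 682.4 rad/s.
Step 2 — f₀ = ω₀/(2π) = 108.6 Hz.
Step 3 — Parallel Q: Q = R/(ω₀L) = 4700/(682.4·0.028) = 246.
Step 4 — Bandwidth: Δω = ω₀/Q = 2.774 rad/s; BW = Δω/(2π) = 0.4415 Hz.

(a) f₀ = 108.6 Hz  (b) Q = 246  (c) BW = 0.4415 Hz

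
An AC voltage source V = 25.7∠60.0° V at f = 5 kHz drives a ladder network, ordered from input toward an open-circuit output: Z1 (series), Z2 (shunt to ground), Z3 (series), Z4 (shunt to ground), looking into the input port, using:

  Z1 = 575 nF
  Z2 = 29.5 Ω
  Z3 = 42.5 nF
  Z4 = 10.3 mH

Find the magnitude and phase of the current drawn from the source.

Step 1 — Angular frequency: ω = 2π·f = 2π·5000 = 3.142e+04 rad/s.
Step 2 — Component impedances:
  Z1: Z = 1/(jωC) = -j/(ω·C) = 0 - j55.36 Ω
  Z2: Z = R = 29.5 Ω
  Z3: Z = 1/(jωC) = -j/(ω·C) = 0 - j749 Ω
  Z4: Z = jωL = j·3.142e+04·0.0103 = 0 + j323.6 Ω
Step 3 — Ladder network (open output): work backward from the far end, alternating series and parallel combinations. Z_in = 29.36 - j57.39 Ω = 64.47∠-62.9° Ω.
Step 4 — Source phasor: V = 25.7∠60.0° V = 12.85 + j22.26 V.
Step 5 — Ohm's law: I = V / Z_total = (12.85 + j22.26) / (29.36 - j57.39) = -0.2166 + j0.3347 A.
Step 6 — Convert to polar: |I| = 0.3987 A, ∠I = 122.9°.

I = 0.3987∠122.9° A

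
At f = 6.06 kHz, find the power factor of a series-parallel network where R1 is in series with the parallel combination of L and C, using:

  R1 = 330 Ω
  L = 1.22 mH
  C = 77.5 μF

Step 1 — Angular frequency: ω = 2π·f = 2π·6060 = 3.808e+04 rad/s.
Step 2 — Component impedances:
  R1: Z = R = 330 Ω
  L: Z = jωL = j·3.808e+04·0.00122 = 0 + j46.45 Ω
  C: Z = 1/(jωC) = -j/(ω·C) = 0 - j0.3389 Ω
Step 3 — Parallel branch: L || C = 1/(1/L + 1/C) = 0 - j0.3414 Ω.
Step 4 — Series with R1: Z_total = R1 + (L || C) = 330 - j0.3414 Ω = 330∠-0.1° Ω.
Step 5 — Power factor: PF = cos(φ) = Re(Z)/|Z| = 330/330 = 1.
Step 6 — Type: Im(Z) = -0.3414 ⇒ leading (phase φ = -0.1°).

PF = 1 (leading, φ = -0.1°)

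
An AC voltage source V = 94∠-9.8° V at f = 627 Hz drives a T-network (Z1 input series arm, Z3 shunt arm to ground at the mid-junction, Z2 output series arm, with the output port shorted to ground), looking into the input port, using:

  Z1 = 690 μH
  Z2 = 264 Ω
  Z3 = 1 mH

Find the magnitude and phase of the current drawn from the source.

Step 1 — Angular frequency: ω = 2π·f = 2π·627 = 3940 rad/s.
Step 2 — Component impedances:
  Z1: Z = jωL = j·3940·0.00069 = 0 + j2.718 Ω
  Z2: Z = R = 264 Ω
  Z3: Z = jωL = j·3940·0.001 = 0 + j3.94 Ω
Step 3 — With the output port shorted to ground, the output series arm Z2 runs from the junction to ground; the shunt arm Z3 also runs from the junction to ground. They appear in parallel: Z3 || Z2 = 0.05878 + j3.939 Ω.
Step 4 — Series with input arm Z1: Z_in = Z1 + (Z3 || Z2) = 0.05878 + j6.657 Ω = 6.657∠89.5° Ω.
Step 5 — Source phasor: V = 94∠-9.8° V = 92.63 - j16 V.
Step 6 — Ohm's law: I = V / Z_total = (92.63 - j16) / (0.05878 + j6.657) = -2.28 - j13.93 A.
Step 7 — Convert to polar: |I| = 14.12 A, ∠I = -99.3°.

I = 14.12∠-99.3° A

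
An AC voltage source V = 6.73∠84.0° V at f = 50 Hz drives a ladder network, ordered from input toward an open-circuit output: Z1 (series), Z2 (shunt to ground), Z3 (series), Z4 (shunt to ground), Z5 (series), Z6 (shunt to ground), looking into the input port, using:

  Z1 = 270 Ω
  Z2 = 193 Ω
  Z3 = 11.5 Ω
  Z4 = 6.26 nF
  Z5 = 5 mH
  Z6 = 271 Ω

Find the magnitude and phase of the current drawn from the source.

Step 1 — Angular frequency: ω = 2π·f = 2π·50 = 314.2 rad/s.
Step 2 — Component impedances:
  Z1: Z = R = 270 Ω
  Z2: Z = R = 193 Ω
  Z3: Z = R = 11.5 Ω
  Z4: Z = 1/(jωC) = -j/(ω·C) = 0 - j5.085e+05 Ω
  Z5: Z = jωL = j·314.2·0.005 = 0 + j1.571 Ω
  Z6: Z = R = 271 Ω
Step 3 — Ladder network (open output): work backward from the far end, alternating series and parallel combinations. Z_in = 384.7 + j0.235 Ω = 384.7∠0.0° Ω.
Step 4 — Source phasor: V = 6.73∠84.0° V = 0.7035 + j6.693 V.
Step 5 — Ohm's law: I = V / Z_total = (0.7035 + j6.693) / (384.7 + j0.235) = 0.001839 + j0.0174 A.
Step 6 — Convert to polar: |I| = 0.0175 A, ∠I = 84.0°.

I = 0.0175∠84.0° A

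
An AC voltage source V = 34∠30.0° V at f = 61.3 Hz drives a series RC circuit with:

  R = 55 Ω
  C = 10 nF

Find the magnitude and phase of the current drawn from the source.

Step 1 — Angular frequency: ω = 2π·f = 2π·61.3 = 385.2 rad/s.
Step 2 — Component impedances:
  R: Z = R = 55 Ω
  C: Z = 1/(jωC) = -j/(ω·C) = 0 - j2.596e+05 Ω
Step 3 — Series combination: Z_total = R + C = 55 - j2.596e+05 Ω = 2.596e+05∠-90.0° Ω.
Step 4 — Source phasor: V = 34∠30.0° V = 29.44 + j17 V.
Step 5 — Ohm's law: I = V / Z_total = (29.44 + j17) / (55 - j2.596e+05) = -6.545e-05 + j0.0001134 A.
Step 6 — Convert to polar: |I| = 0.000131 A, ∠I = 120.0°.

I = 0.000131∠120.0° A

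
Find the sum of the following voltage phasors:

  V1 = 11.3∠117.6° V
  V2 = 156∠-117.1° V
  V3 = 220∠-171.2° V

Step 1 — Convert each phasor to rectangular form:
  V1 = 11.3·(cos(117.6°) + j·sin(117.6°)) = -5.235 + j10.01 V
  V2 = 156·(cos(-117.1°) + j·sin(-117.1°)) = -71.07 - j138.9 V
  V3 = 220·(cos(-171.2°) + j·sin(-171.2°)) = -217.4 - j33.66 V
Step 2 — Sum components: V_total = -293.7 - j162.5 V.
Step 3 — Convert to polar: |V_total| = 335.7 V, ∠V_total = -151.0°.

V_total = 335.7∠-151.0° V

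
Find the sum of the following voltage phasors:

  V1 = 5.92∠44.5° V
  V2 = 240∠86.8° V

Step 1 — Convert each phasor to rectangular form:
  V1 = 5.92·(cos(44.5°) + j·sin(44.5°)) = 4.222 + j4.149 V
  V2 = 240·(cos(86.8°) + j·sin(86.8°)) = 13.4 + j239.6 V
Step 2 — Sum components: V_total = 17.62 + j243.8 V.
Step 3 — Convert to polar: |V_total| = 244.4 V, ∠V_total = 85.9°.

V_total = 244.4∠85.9° V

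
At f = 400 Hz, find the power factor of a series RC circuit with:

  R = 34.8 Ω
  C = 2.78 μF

Step 1 — Angular frequency: ω = 2π·f = 2π·400 = 2513 rad/s.
Step 2 — Component impedances:
  R: Z = R = 34.8 Ω
  C: Z = 1/(jωC) = -j/(ω·C) = 0 - j143.1 Ω
Step 3 — Series combination: Z_total = R + C = 34.8 - j143.1 Ω = 147.3∠-76.3° Ω.
Step 4 — Power factor: PF = cos(φ) = Re(Z)/|Z| = 34.8/147.3 = 0.2363.
Step 5 — Type: Im(Z) = -143.1 ⇒ leading (phase φ = -76.3°).

PF = 0.2363 (leading, φ = -76.3°)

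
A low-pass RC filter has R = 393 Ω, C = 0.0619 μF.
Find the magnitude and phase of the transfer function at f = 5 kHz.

Step 1 — Angular frequency: ω = 2π·5000 = 3.142e+04 rad/s.
Step 2 — Transfer function: H(jω) = 1/(1 + jωRC).
Step 3 — Denominator: 1 + jωRC = 1 + j·3.142e+04·393·6.19e-08 = 1 + j0.7642.
Step 4 — H = 0.6313 - j0.4825.
Step 5 — Magnitude: |H| = 0.7945 (-2.0 dB); phase: φ = -37.4°.

|H| = 0.7945 (-2.0 dB), φ = -37.4°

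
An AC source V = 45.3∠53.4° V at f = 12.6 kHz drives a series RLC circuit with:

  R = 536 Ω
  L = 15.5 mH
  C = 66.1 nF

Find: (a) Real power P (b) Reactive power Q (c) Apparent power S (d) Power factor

Step 1 — Angular frequency: ω = 2π·f = 2π·1.26e+04 = 7.917e+04 rad/s.
Step 2 — Component impedances:
  R: Z = R = 536 Ω
  L: Z = jωL = j·7.917e+04·0.0155 = 0 + j1227 Ω
  C: Z = 1/(jωC) = -j/(ω·C) = 0 - j191.1 Ω
Step 3 — Series combination: Z_total = R + L + C = 536 + j1036 Ω = 1166∠62.6° Ω.
Step 4 — Source phasor: V = 45.3∠53.4° V = 27.01 + j36.37 V.
Step 5 — Current: I = V / Z = 0.03833 - j0.006239 A = 0.03884∠-9.2° A.
Step 6 — Complex power: S = V·I* = 0.8084 + j1.563 VA.
Step 7 — Real power: P = Re(S) = 0.8084 W.
Step 8 — Reactive power: Q = Im(S) = 1.563 VAR.
Step 9 — Apparent power: |S| = 1.759 VA.
Step 10 — Power factor: PF = P/|S| = 0.4595 (lagging).

(a) P = 0.8084 W  (b) Q = 1.563 VAR  (c) S = 1.759 VA  (d) PF = 0.4595 (lagging)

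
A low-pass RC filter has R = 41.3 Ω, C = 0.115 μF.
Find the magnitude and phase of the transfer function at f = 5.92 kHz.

Step 1 — Angular frequency: ω = 2π·5920 = 3.72e+04 rad/s.
Step 2 — Transfer function: H(jω) = 1/(1 + jωRC).
Step 3 — Denominator: 1 + jωRC = 1 + j·3.72e+04·41.3·1.15e-07 = 1 + j0.1767.
Step 4 — H = 0.9697 - j0.1713.
Step 5 — Magnitude: |H| = 0.9848 (-0.1 dB); phase: φ = -10.0°.

|H| = 0.9848 (-0.1 dB), φ = -10.0°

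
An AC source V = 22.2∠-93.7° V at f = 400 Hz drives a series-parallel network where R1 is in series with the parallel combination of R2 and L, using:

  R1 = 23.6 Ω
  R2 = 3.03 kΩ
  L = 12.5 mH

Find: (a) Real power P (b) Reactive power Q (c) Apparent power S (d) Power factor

Step 1 — Angular frequency: ω = 2π·f = 2π·400 = 2513 rad/s.
Step 2 — Component impedances:
  R1: Z = R = 23.6 Ω
  R2: Z = R = 3030 Ω
  L: Z = jωL = j·2513·0.0125 = 0 + j31.42 Ω
Step 3 — Parallel branch: R2 || L = 1/(1/R2 + 1/L) = 0.3257 + j31.41 Ω.
Step 4 — Series with R1: Z_total = R1 + (R2 || L) = 23.93 + j31.41 Ω = 39.49∠52.7° Ω.
Step 5 — Source phasor: V = 22.2∠-93.7° V = -1.433 - j22.15 V.
Step 6 — Current: I = V / Z = -0.4683 - j0.3111 A = 0.5622∠-146.4° A.
Step 7 — Complex power: S = V·I* = 7.563 + j9.929 VA.
Step 8 — Real power: P = Re(S) = 7.563 W.
Step 9 — Reactive power: Q = Im(S) = 9.929 VAR.
Step 10 — Apparent power: |S| = 12.48 VA.
Step 11 — Power factor: PF = P/|S| = 0.6059 (lagging).

(a) P = 7.563 W  (b) Q = 9.929 VAR  (c) S = 12.48 VA  (d) PF = 0.6059 (lagging)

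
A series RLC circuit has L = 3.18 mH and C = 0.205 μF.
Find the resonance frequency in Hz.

Step 1 — Resonance condition Im(Z)=0 gives ω₀ = 1/√(LC).
Step 2 — ω₀ = 1/√(0.00318·2.05e-07) = 3.917e+04 rad/s.
Step 3 — f₀ = ω₀/(2π) = 6233 Hz.

f₀ = 6233 Hz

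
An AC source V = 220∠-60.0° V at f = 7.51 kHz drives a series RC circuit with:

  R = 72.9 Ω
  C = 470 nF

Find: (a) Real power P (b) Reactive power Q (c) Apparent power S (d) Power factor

Step 1 — Angular frequency: ω = 2π·f = 2π·7510 = 4.719e+04 rad/s.
Step 2 — Component impedances:
  R: Z = R = 72.9 Ω
  C: Z = 1/(jωC) = -j/(ω·C) = 0 - j45.09 Ω
Step 3 — Series combination: Z_total = R + C = 72.9 - j45.09 Ω = 85.72∠-31.7° Ω.
Step 4 — Source phasor: V = 220∠-60.0° V = 110 - j190.5 V.
Step 5 — Current: I = V / Z = 2.261 - j1.215 A = 2.567∠-28.3° A.
Step 6 — Complex power: S = V·I* = 480.2 - j297 VA.
Step 7 — Real power: P = Re(S) = 480.2 W.
Step 8 — Reactive power: Q = Im(S) = -297 VAR.
Step 9 — Apparent power: |S| = 564.6 VA.
Step 10 — Power factor: PF = P/|S| = 0.8505 (leading).

(a) P = 480.2 W  (b) Q = -297 VAR  (c) S = 564.6 VA  (d) PF = 0.8505 (leading)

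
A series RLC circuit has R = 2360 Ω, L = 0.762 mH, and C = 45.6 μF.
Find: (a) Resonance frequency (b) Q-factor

Step 1 — Resonance condition Im(Z)=0 gives ω₀ = 1/√(LC).
Step 2 — ω₀ = 1/√(0.000762·4.56e-05) = 5365 rad/s.
Step 3 — f₀ = ω₀/(2π) = 853.8 Hz.
Step 4 — Series Q: Q = ω₀L/R = 5365·0.000762/2360 = 0.001732.

(a) f₀ = 853.8 Hz  (b) Q = 0.001732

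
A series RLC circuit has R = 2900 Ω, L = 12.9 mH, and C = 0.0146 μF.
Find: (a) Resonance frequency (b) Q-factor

Step 1 — Resonance condition Im(Z)=0 gives ω₀ = 1/√(LC).
Step 2 — ω₀ = 1/√(0.0129·1.46e-08) = 7.287e+04 rad/s.
Step 3 — f₀ = ω₀/(2π) = 1.16e+04 Hz.
Step 4 — Series Q: Q = ω₀L/R = 7.287e+04·0.0129/2900 = 0.3241.

(a) f₀ = 1.16e+04 Hz  (b) Q = 0.3241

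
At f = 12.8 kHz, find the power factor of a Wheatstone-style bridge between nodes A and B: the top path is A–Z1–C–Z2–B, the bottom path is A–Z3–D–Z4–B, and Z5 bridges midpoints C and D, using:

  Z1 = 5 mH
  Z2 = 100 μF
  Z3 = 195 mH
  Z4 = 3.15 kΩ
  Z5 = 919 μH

Step 1 — Angular frequency: ω = 2π·f = 2π·1.28e+04 = 8.042e+04 rad/s.
Step 2 — Component impedances:
  Z1: Z = jωL = j·8.042e+04·0.005 = 0 + j402.1 Ω
  Z2: Z = 1/(jωC) = -j/(ω·C) = 0 - j0.1243 Ω
  Z3: Z = jωL = j·8.042e+04·0.195 = 0 + j1.568e+04 Ω
  Z4: Z = R = 3150 Ω
  Z5: Z = jωL = j·8.042e+04·0.000919 = 0 + j73.91 Ω
Step 3 — Bridge requires nodal analysis (the Z5 bridge couples midpoints C and D, so the two paths cannot be reduced to a simple series/parallel combination). Setting node B to ground and injecting 1 A at node A, the 3-node admittance system at A, C, D solves to V_A = Z_AB = 0.0009332 + j392 Ω = 392∠90.0° Ω.
Step 4 — Power factor: PF = cos(φ) = Re(Z)/|Z| = 0.0009332/392 = 2.381e-06.
Step 5 — Type: Im(Z) = 392 ⇒ lagging (phase φ = 90.0°).

PF = 2.381e-06 (lagging, φ = 90.0°)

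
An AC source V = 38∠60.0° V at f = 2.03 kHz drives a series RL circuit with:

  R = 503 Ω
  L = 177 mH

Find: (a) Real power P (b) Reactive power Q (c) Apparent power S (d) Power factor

Step 1 — Angular frequency: ω = 2π·f = 2π·2030 = 1.275e+04 rad/s.
Step 2 — Component impedances:
  R: Z = R = 503 Ω
  L: Z = jωL = j·1.275e+04·0.177 = 0 + j2258 Ω
Step 3 — Series combination: Z_total = R + L = 503 + j2258 Ω = 2313∠77.4° Ω.
Step 4 — Source phasor: V = 38∠60.0° V = 19 + j32.91 V.
Step 5 — Current: I = V / Z = 0.01567 - j0.004924 A = 0.01643∠-17.4° A.
Step 6 — Complex power: S = V·I* = 0.1358 + j0.6094 VA.
Step 7 — Real power: P = Re(S) = 0.1358 W.
Step 8 — Reactive power: Q = Im(S) = 0.6094 VAR.
Step 9 — Apparent power: |S| = 0.6243 VA.
Step 10 — Power factor: PF = P/|S| = 0.2175 (lagging).

(a) P = 0.1358 W  (b) Q = 0.6094 VAR  (c) S = 0.6243 VA  (d) PF = 0.2175 (lagging)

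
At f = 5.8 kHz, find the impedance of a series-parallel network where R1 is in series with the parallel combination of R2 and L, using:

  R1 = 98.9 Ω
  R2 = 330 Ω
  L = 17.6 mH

Step 1 — Angular frequency: ω = 2π·f = 2π·5800 = 3.644e+04 rad/s.
Step 2 — Component impedances:
  R1: Z = R = 98.9 Ω
  R2: Z = R = 330 Ω
  L: Z = jωL = j·3.644e+04·0.0176 = 0 + j641.4 Ω
Step 3 — Parallel branch: R2 || L = 1/(1/R2 + 1/L) = 260.9 + j134.2 Ω.
Step 4 — Series with R1: Z_total = R1 + (R2 || L) = 359.8 + j134.2 Ω = 384.1∠20.5° Ω.

Z = 359.8 + j134.2 Ω = 384.1∠20.5° Ω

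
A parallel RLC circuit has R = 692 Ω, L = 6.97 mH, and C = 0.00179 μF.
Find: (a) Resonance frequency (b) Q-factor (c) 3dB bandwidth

Step 1 — Resonance: ω₀ = 1/√(LC) = 1/√(0.00697·1.79e-09) = 2.831e+05 rad/s.
Step 2 — f₀ = ω₀/(2π) = 4.506e+04 Hz.
Step 3 — Parallel Q: Q = R/(ω₀L) = 692/(2.831e+05·0.00697) = 0.3507.
Step 4 — Bandwidth: Δω = ω₀/Q = 8.073e+05 rad/s; BW = Δω/(2π) = 1.285e+05 Hz.

(a) f₀ = 4.506e+04 Hz  (b) Q = 0.3507  (c) BW = 1.285e+05 Hz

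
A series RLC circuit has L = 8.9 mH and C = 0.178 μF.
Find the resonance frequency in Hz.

Step 1 — Resonance condition Im(Z)=0 gives ω₀ = 1/√(LC).
Step 2 — ω₀ = 1/√(0.0089·1.78e-07) = 2.512e+04 rad/s.
Step 3 — f₀ = ω₀/(2π) = 3999 Hz.

f₀ = 3999 Hz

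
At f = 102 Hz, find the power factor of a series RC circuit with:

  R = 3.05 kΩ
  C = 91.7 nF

Step 1 — Angular frequency: ω = 2π·f = 2π·102 = 640.9 rad/s.
Step 2 — Component impedances:
  R: Z = R = 3050 Ω
  C: Z = 1/(jωC) = -j/(ω·C) = 0 - j1.702e+04 Ω
Step 3 — Series combination: Z_total = R + C = 3050 - j1.702e+04 Ω = 1.729e+04∠-79.8° Ω.
Step 4 — Power factor: PF = cos(φ) = Re(Z)/|Z| = 3050/1.729e+04 = 0.1764.
Step 5 — Type: Im(Z) = -1.702e+04 ⇒ leading (phase φ = -79.8°).

PF = 0.1764 (leading, φ = -79.8°)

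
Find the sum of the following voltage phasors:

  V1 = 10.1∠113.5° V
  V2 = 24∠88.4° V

Step 1 — Convert each phasor to rectangular form:
  V1 = 10.1·(cos(113.5°) + j·sin(113.5°)) = -4.027 + j9.262 V
  V2 = 24·(cos(88.4°) + j·sin(88.4°)) = 0.6701 + j23.99 V
Step 2 — Sum components: V_total = -3.357 + j33.25 V.
Step 3 — Convert to polar: |V_total| = 33.42 V, ∠V_total = 95.8°.

V_total = 33.42∠95.8° V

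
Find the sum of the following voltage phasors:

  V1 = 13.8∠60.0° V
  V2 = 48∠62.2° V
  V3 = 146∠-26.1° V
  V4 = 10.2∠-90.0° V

Step 1 — Convert each phasor to rectangular form:
  V1 = 13.8·(cos(60.0°) + j·sin(60.0°)) = 6.9 + j11.95 V
  V2 = 48·(cos(62.2°) + j·sin(62.2°)) = 22.39 + j42.46 V
  V3 = 146·(cos(-26.1°) + j·sin(-26.1°)) = 131.1 - j64.23 V
  V4 = 10.2·(cos(-90.0°) + j·sin(-90.0°)) = 0 - j10.2 V
Step 2 — Sum components: V_total = 160.4 - j20.02 V.
Step 3 — Convert to polar: |V_total| = 161.6 V, ∠V_total = -7.1°.

V_total = 161.6∠-7.1° V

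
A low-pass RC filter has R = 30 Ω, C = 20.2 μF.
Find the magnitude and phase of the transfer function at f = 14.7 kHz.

Step 1 — Angular frequency: ω = 2π·1.47e+04 = 9.236e+04 rad/s.
Step 2 — Transfer function: H(jω) = 1/(1 + jωRC).
Step 3 — Denominator: 1 + jωRC = 1 + j·9.236e+04·30·2.02e-05 = 1 + j55.97.
Step 4 — H = 0.0003191 - j0.01786.
Step 5 — Magnitude: |H| = 0.01786 (-35.0 dB); phase: φ = -89.0°.

|H| = 0.01786 (-35.0 dB), φ = -89.0°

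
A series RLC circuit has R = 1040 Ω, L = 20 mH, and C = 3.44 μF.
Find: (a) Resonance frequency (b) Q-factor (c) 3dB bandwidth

Step 1 — Resonance: ω₀ = 1/√(LC) = 1/√(0.02·3.44e-06) = 3812 rad/s.
Step 2 — f₀ = ω₀/(2π) = 606.8 Hz.
Step 3 — Series Q: Q = ω₀L/R = 3812·0.02/1040 = 0.07332.
Step 4 — Bandwidth: Δω = ω₀/Q = 5.2e+04 rad/s; BW = Δω/(2π) = 8276 Hz.

(a) f₀ = 606.8 Hz  (b) Q = 0.07332  (c) BW = 8276 Hz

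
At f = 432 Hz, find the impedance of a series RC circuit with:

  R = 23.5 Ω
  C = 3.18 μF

Step 1 — Angular frequency: ω = 2π·f = 2π·432 = 2714 rad/s.
Step 2 — Component impedances:
  R: Z = R = 23.5 Ω
  C: Z = 1/(jωC) = -j/(ω·C) = 0 - j115.9 Ω
Step 3 — Series combination: Z_total = R + C = 23.5 - j115.9 Ω = 118.2∠-78.5° Ω.

Z = 23.5 - j115.9 Ω = 118.2∠-78.5° Ω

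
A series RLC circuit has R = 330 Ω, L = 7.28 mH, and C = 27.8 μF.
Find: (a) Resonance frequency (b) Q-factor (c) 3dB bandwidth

Step 1 — Resonance: ω₀ = 1/√(LC) = 1/√(0.00728·2.78e-05) = 2223 rad/s.
Step 2 — f₀ = ω₀/(2π) = 353.8 Hz.
Step 3 — Series Q: Q = ω₀L/R = 2223·0.00728/330 = 0.04904.
Step 4 — Bandwidth: Δω = ω₀/Q = 4.533e+04 rad/s; BW = Δω/(2π) = 7214 Hz.

(a) f₀ = 353.8 Hz  (b) Q = 0.04904  (c) BW = 7214 Hz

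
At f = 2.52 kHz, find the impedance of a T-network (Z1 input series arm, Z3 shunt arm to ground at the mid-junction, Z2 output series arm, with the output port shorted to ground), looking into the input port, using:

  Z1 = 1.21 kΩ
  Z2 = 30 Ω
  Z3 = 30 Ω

Step 1 — Angular frequency: ω = 2π·f = 2π·2520 = 1.583e+04 rad/s.
Step 2 — Component impedances:
  Z1: Z = R = 1210 Ω
  Z2: Z = R = 30 Ω
  Z3: Z = R = 30 Ω
Step 3 — With the output port shorted to ground, the output series arm Z2 runs from the junction to ground; the shunt arm Z3 also runs from the junction to ground. They appear in parallel: Z3 || Z2 = 15 Ω.
Step 4 — Series with input arm Z1: Z_in = Z1 + (Z3 || Z2) = 1225 Ω = 1225∠0.0° Ω.

Z = 1225 Ω = 1225∠0.0° Ω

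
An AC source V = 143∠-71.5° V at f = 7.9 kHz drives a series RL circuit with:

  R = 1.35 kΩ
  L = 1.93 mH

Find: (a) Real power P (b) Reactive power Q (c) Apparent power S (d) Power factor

Step 1 — Angular frequency: ω = 2π·f = 2π·7900 = 4.964e+04 rad/s.
Step 2 — Component impedances:
  R: Z = R = 1350 Ω
  L: Z = jωL = j·4.964e+04·0.00193 = 0 + j95.8 Ω
Step 3 — Series combination: Z_total = R + L = 1350 + j95.8 Ω = 1353∠4.1° Ω.
Step 4 — Source phasor: V = 143∠-71.5° V = 45.37 - j135.6 V.
Step 5 — Current: I = V / Z = 0.02635 - j0.1023 A = 0.1057∠-75.6° A.
Step 6 — Complex power: S = V·I* = 15.07 + j1.07 VA.
Step 7 — Real power: P = Re(S) = 15.07 W.
Step 8 — Reactive power: Q = Im(S) = 1.07 VAR.
Step 9 — Apparent power: |S| = 15.11 VA.
Step 10 — Power factor: PF = P/|S| = 0.9975 (lagging).

(a) P = 15.07 W  (b) Q = 1.07 VAR  (c) S = 15.11 VA  (d) PF = 0.9975 (lagging)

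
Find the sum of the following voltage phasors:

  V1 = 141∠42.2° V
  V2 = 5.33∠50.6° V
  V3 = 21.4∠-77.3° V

Step 1 — Convert each phasor to rectangular form:
  V1 = 141·(cos(42.2°) + j·sin(42.2°)) = 104.5 + j94.71 V
  V2 = 5.33·(cos(50.6°) + j·sin(50.6°)) = 3.383 + j4.119 V
  V3 = 21.4·(cos(-77.3°) + j·sin(-77.3°)) = 4.705 - j20.88 V
Step 2 — Sum components: V_total = 112.5 + j77.95 V.
Step 3 — Convert to polar: |V_total| = 136.9 V, ∠V_total = 34.7°.

V_total = 136.9∠34.7° V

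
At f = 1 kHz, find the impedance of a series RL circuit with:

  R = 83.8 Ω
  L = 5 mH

Step 1 — Angular frequency: ω = 2π·f = 2π·1000 = 6283 rad/s.
Step 2 — Component impedances:
  R: Z = R = 83.8 Ω
  L: Z = jωL = j·6283·0.005 = 0 + j31.42 Ω
Step 3 — Series combination: Z_total = R + L = 83.8 + j31.42 Ω = 89.5∠20.6° Ω.

Z = 83.8 + j31.42 Ω = 89.5∠20.6° Ω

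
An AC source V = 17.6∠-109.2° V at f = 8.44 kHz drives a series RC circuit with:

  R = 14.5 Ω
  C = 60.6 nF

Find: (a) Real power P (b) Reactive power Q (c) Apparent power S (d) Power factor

Step 1 — Angular frequency: ω = 2π·f = 2π·8440 = 5.303e+04 rad/s.
Step 2 — Component impedances:
  R: Z = R = 14.5 Ω
  C: Z = 1/(jωC) = -j/(ω·C) = 0 - j311.2 Ω
Step 3 — Series combination: Z_total = R + C = 14.5 - j311.2 Ω = 311.5∠-87.3° Ω.
Step 4 — Source phasor: V = 17.6∠-109.2° V = -5.788 - j16.62 V.
Step 5 — Current: I = V / Z = 0.05243 - j0.02104 A = 0.0565∠-21.9° A.
Step 6 — Complex power: S = V·I* = 0.04629 - j0.9933 VA.
Step 7 — Real power: P = Re(S) = 0.04629 W.
Step 8 — Reactive power: Q = Im(S) = -0.9933 VAR.
Step 9 — Apparent power: |S| = 0.9944 VA.
Step 10 — Power factor: PF = P/|S| = 0.04655 (leading).

(a) P = 0.04629 W  (b) Q = -0.9933 VAR  (c) S = 0.9944 VA  (d) PF = 0.04655 (leading)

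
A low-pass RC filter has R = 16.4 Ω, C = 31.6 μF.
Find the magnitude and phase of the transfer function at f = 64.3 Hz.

Step 1 — Angular frequency: ω = 2π·64.3 = 404 rad/s.
Step 2 — Transfer function: H(jω) = 1/(1 + jωRC).
Step 3 — Denominator: 1 + jωRC = 1 + j·404·16.4·3.16e-05 = 1 + j0.2094.
Step 4 — H = 0.958 - j0.2006.
Step 5 — Magnitude: |H| = 0.9788 (-0.2 dB); phase: φ = -11.8°.

|H| = 0.9788 (-0.2 dB), φ = -11.8°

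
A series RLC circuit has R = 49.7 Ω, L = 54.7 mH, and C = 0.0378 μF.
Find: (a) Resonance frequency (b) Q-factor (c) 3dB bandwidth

Step 1 — Resonance: ω₀ = 1/√(LC) = 1/√(0.0547·3.78e-08) = 2.199e+04 rad/s.
Step 2 — f₀ = ω₀/(2π) = 3500 Hz.
Step 3 — Series Q: Q = ω₀L/R = 2.199e+04·0.0547/49.7 = 24.2.
Step 4 — Bandwidth: Δω = ω₀/Q = 908.6 rad/s; BW = Δω/(2π) = 144.6 Hz.

(a) f₀ = 3500 Hz  (b) Q = 24.2  (c) BW = 144.6 Hz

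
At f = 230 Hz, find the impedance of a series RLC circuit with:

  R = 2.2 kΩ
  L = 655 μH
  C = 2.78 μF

Step 1 — Angular frequency: ω = 2π·f = 2π·230 = 1445 rad/s.
Step 2 — Component impedances:
  R: Z = R = 2200 Ω
  L: Z = jωL = j·1445·0.000655 = 0 + j0.9466 Ω
  C: Z = 1/(jωC) = -j/(ω·C) = 0 - j248.9 Ω
Step 3 — Series combination: Z_total = R + L + C = 2200 - j248 Ω = 2214∠-6.4° Ω.

Z = 2200 - j248 Ω = 2214∠-6.4° Ω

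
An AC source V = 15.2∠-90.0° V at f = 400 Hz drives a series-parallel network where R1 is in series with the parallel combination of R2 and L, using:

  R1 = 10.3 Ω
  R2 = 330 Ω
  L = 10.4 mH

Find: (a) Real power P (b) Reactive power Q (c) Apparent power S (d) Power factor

Step 1 — Angular frequency: ω = 2π·f = 2π·400 = 2513 rad/s.
Step 2 — Component impedances:
  R1: Z = R = 10.3 Ω
  R2: Z = R = 330 Ω
  L: Z = jωL = j·2513·0.0104 = 0 + j26.14 Ω
Step 3 — Parallel branch: R2 || L = 1/(1/R2 + 1/L) = 2.057 + j25.98 Ω.
Step 4 — Series with R1: Z_total = R1 + (R2 || L) = 12.36 + j25.98 Ω = 28.76∠64.6° Ω.
Step 5 — Source phasor: V = 15.2∠-90.0° V = 0 - j15.2 V.
Step 6 — Current: I = V / Z = -0.4772 - j0.227 A = 0.5284∠-154.6° A.
Step 7 — Complex power: S = V·I* = 3.451 + j7.253 VA.
Step 8 — Real power: P = Re(S) = 3.451 W.
Step 9 — Reactive power: Q = Im(S) = 7.253 VAR.
Step 10 — Apparent power: |S| = 8.032 VA.
Step 11 — Power factor: PF = P/|S| = 0.4296 (lagging).

(a) P = 3.451 W  (b) Q = 7.253 VAR  (c) S = 8.032 VA  (d) PF = 0.4296 (lagging)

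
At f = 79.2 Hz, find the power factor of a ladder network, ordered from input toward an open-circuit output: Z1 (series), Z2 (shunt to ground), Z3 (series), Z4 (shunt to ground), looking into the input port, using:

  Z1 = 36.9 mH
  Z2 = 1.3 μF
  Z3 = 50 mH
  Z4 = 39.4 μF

Step 1 — Angular frequency: ω = 2π·f = 2π·79.2 = 497.6 rad/s.
Step 2 — Component impedances:
  Z1: Z = jωL = j·497.6·0.0369 = 0 + j18.36 Ω
  Z2: Z = 1/(jωC) = -j/(ω·C) = 0 - j1546 Ω
  Z3: Z = jωL = j·497.6·0.05 = 0 + j24.88 Ω
  Z4: Z = 1/(jωC) = -j/(ω·C) = 0 - j51 Ω
Step 3 — Ladder network (open output): work backward from the far end, alternating series and parallel combinations. Z_in = 0 - j7.325 Ω = 7.325∠-90.0° Ω.
Step 4 — Power factor: PF = cos(φ) = Re(Z)/|Z| = 0/7.325 = 0.
Step 5 — Type: Im(Z) = -7.325 ⇒ leading (phase φ = -90.0°).

PF = 0 (leading, φ = -90.0°)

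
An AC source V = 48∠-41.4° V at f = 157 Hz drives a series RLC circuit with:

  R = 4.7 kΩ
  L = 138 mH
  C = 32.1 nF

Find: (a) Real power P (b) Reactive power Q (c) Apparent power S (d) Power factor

Step 1 — Angular frequency: ω = 2π·f = 2π·157 = 986.5 rad/s.
Step 2 — Component impedances:
  R: Z = R = 4700 Ω
  L: Z = jωL = j·986.5·0.138 = 0 + j136.1 Ω
  C: Z = 1/(jωC) = -j/(ω·C) = 0 - j3.158e+04 Ω
Step 3 — Series combination: Z_total = R + L + C = 4700 - j3.144e+04 Ω = 3.179e+04∠-81.5° Ω.
Step 4 — Source phasor: V = 48∠-41.4° V = 36.01 - j31.74 V.
Step 5 — Current: I = V / Z = 0.001155 + j0.0009724 A = 0.00151∠40.1° A.
Step 6 — Complex power: S = V·I* = 0.01071 - j0.07167 VA.
Step 7 — Real power: P = Re(S) = 0.01071 W.
Step 8 — Reactive power: Q = Im(S) = -0.07167 VAR.
Step 9 — Apparent power: |S| = 0.07247 VA.
Step 10 — Power factor: PF = P/|S| = 0.1478 (leading).

(a) P = 0.01071 W  (b) Q = -0.07167 VAR  (c) S = 0.07247 VA  (d) PF = 0.1478 (leading)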